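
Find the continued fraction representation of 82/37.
[2; 4, 1, 1, 1, 2]

Euclidean algorithm steps:
82 = 2 × 37 + 8
37 = 4 × 8 + 5
8 = 1 × 5 + 3
5 = 1 × 3 + 2
3 = 1 × 2 + 1
2 = 2 × 1 + 0
Continued fraction: [2; 4, 1, 1, 1, 2]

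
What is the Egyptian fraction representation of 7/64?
1/10 + 1/107 + 1/34240

Greedy algorithm:
7/64: ceiling(64/7) = 10, use 1/10
3/320: ceiling(320/3) = 107, use 1/107
1/34240: ceiling(34240/1) = 34240, use 1/34240
Result: 7/64 = 1/10 + 1/107 + 1/34240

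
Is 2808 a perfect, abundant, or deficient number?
abundant

Proper divisors of 2808: sum = 1 + 2 + 3 + 4 + 6 + 8 + 9 + 12 + ... + 468 + 702 + 936 + 1404 (31 divisors) = 5592
Since 5592 > 2808, 2808 is abundant.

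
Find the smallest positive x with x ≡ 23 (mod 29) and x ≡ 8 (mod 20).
168

Using Chinese Remainder Theorem:
M = 29 × 20 = 580
M1 = 20, M2 = 29
y1 = 20^(-1) mod 29 = 16
y2 = 29^(-1) mod 20 = 9
x = (23×20×16 + 8×29×9) mod 580 = 168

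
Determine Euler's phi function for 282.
92

282 = 2 × 3 × 47
φ(n) = n × ∏(1 - 1/p) for each prime p dividing n
φ(282) = 282 × (1 - 1/2) × (1 - 1/3) × (1 - 1/47) = 92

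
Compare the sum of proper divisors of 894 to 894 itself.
abundant

Proper divisors of 894: sum = 1 + 2 + 3 + 6 + 149 + 298 + 447 = 906
Since 906 > 894, 894 is abundant.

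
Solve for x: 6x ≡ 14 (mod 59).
x ≡ 22 (mod 59)

gcd(6, 59) = 1, which divides 14, so solutions exist.
Find 6^(-1) mod 59 by the extended Euclidean algorithm:
59 = 9 × 6 + 5  ⟹  5 = (1)·59 + (-9)·6
6 = 1 × 5 + 1  ⟹  1 = (-1)·59 + (10)·6
So (10)·6 ≡ 1 (mod 59), i.e. 6^(-1) ≡ 10 (mod 59).
x ≡ 10 × 14 = 140 ≡ 22 (mod 59).
Check: 6 × 22 = 132 ≡ 14 (mod 59).
Unique solution: x ≡ 22 (mod 59)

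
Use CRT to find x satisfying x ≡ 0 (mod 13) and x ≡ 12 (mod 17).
182

Using Chinese Remainder Theorem:
M = 13 × 17 = 221
M1 = 17, M2 = 13
y1 = 17^(-1) mod 13 = 10
y2 = 13^(-1) mod 17 = 4
x = (0×17×10 + 12×13×4) mod 221 = 182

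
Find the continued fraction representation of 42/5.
[8; 2, 2]

Euclidean algorithm steps:
42 = 8 × 5 + 2
5 = 2 × 2 + 1
2 = 2 × 1 + 0
Continued fraction: [8; 2, 2]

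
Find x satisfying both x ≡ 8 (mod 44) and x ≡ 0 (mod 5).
140

Using Chinese Remainder Theorem:
M = 44 × 5 = 220
M1 = 5, M2 = 44
y1 = 5^(-1) mod 44 = 9
y2 = 44^(-1) mod 5 = 4
x = (8×5×9 + 0×44×4) mod 220 = 140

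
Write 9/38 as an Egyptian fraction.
1/5 + 1/28 + 1/887 + 1/2359420

Greedy algorithm:
9/38: ceiling(38/9) = 5, use 1/5
7/190: ceiling(190/7) = 28, use 1/28
3/2660: ceiling(2660/3) = 887, use 1/887
1/2359420: ceiling(2359420/1) = 2359420, use 1/2359420
Result: 9/38 = 1/5 + 1/28 + 1/887 + 1/2359420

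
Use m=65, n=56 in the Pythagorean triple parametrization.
(1089, 7280, 7361)

Euclid's formula: a = m² - n², b = 2mn, c = m² + n²
m = 65, n = 56
a = 65² - 56² = 4225 - 3136 = 1089
b = 2 × 65 × 56 = 7280
c = 65² + 56² = 4225 + 3136 = 7361
Verification: 1089² + 7280² = 1185921 + 52998400 = 54184321 = 7361² ✓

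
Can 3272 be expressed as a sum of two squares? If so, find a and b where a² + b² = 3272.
34² + 46² (a=34, b=46)

Factorization: 3272 = 2^3 × 409
By Fermat: n is sum of two squares iff every prime p ≡ 3 (mod 4) appears to even power.
All primes ≡ 3 (mod 4) appear to even power.
Search a = 0, 1, 2, … for 3272 - a² a perfect square: first hit at a = 34: 3272 - 1156 = 2116 = 46².
3272 = 34² + 46² = 1156 + 2116 ✓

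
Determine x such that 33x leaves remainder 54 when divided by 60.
x ≡ 18 (mod 20)

gcd(33, 60) = 3, which divides 54, so solutions exist.
Divide through by 3: 11x ≡ 18 (mod 20).
Find 11^(-1) mod 20 by the extended Euclidean algorithm:
20 = 1 × 11 + 9  ⟹  9 = (1)·20 + (-1)·11
11 = 1 × 9 + 2  ⟹  2 = (-1)·20 + (2)·11
9 = 4 × 2 + 1  ⟹  1 = (5)·20 + (-9)·11
So (-9)·11 ≡ 1 (mod 20), i.e. 11^(-1) ≡ -9 ≡ 11 (mod 20).
x ≡ 11 × 18 = 198 ≡ 18 (mod 20).
Check: 33 × 18 = 594 ≡ 54 (mod 60).
x ≡ 18 (mod 20), giving 3 solutions mod 60.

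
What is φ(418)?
180

418 = 2 × 11 × 19
φ(n) = n × ∏(1 - 1/p) for each prime p dividing n
φ(418) = 418 × (1 - 1/2) × (1 - 1/11) × (1 - 1/19) = 180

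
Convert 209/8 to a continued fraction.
[26; 8]

Euclidean algorithm steps:
209 = 26 × 8 + 1
8 = 8 × 1 + 0
Continued fraction: [26; 8]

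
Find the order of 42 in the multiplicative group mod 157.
78

157 is prime, so ord(42) divides φ(157) = 156.
Divisors of 156: 1, 2, 3, 4, 6, 12, 13, 26, 39, 52, 78, 156.
Repeated squaring: 42^1 ≡ 42, 42^2 ≡ 37, 42^4 ≡ 113, 42^8 ≡ 52, 42^16 ≡ 35, 42^32 ≡ 126, 42^64 ≡ 19, 42^128 ≡ 47 (mod 157).
Test 42^d mod 157 for each divisor d in increasing order:
42^1 ≡ 42
42^2 ≡ 37
42^3 = 42^2·42^1 ≡ 141
42^4 ≡ 113
42^6 = 42^4·42^2 ≡ 99
42^12 = 42^8·42^4 ≡ 67
42^13 = 42^8·42^4·42^1 ≡ 145
42^26 = 42^16·42^8·42^2 ≡ 144
42^39 = 42^32·42^4·42^2·42^1 ≡ 156
42^52 = 42^32·42^16·42^4 ≡ 12
42^78 = 42^64·42^8·42^4·42^2 ≡ 1  ← first divisor giving 1
The order is 78.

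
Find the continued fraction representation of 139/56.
[2; 2, 13, 2]

Euclidean algorithm steps:
139 = 2 × 56 + 27
56 = 2 × 27 + 2
27 = 13 × 2 + 1
2 = 2 × 1 + 0
Continued fraction: [2; 2, 13, 2]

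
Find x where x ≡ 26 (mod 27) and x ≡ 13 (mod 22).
431

Using Chinese Remainder Theorem:
M = 27 × 22 = 594
M1 = 22, M2 = 27
y1 = 22^(-1) mod 27 = 16
y2 = 27^(-1) mod 22 = 9
x = (26×22×16 + 13×27×9) mod 594 = 431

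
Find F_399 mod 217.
127

Matrix identity: Q^n = [[F_(n+1), F_n], [F_n, F_(n-1)]] with Q = [[1,1],[1,0]].
n = 399 = 110001111₂. Square-and-multiply, entries mod 217:
Q^1 = [[1,1],[1,0]]
Q^3 = (Q^1)²·Q = [[3,2],[2,1]]
Q^6 = (Q^3)² = [[13,8],[8,5]]
Q^12 = (Q^6)² = [[16,144],[144,89]]
Q^24 = (Q^12)² = [[160,147],[147,13]]
Q^49 = (Q^24)²·Q = [[162,120],[120,42]]
Q^99 = (Q^49)²·Q = [[24,65],[65,176]]
Q^199 = (Q^99)²·Q = [[7,27],[27,197]]
Q^399 = (Q^199)²·Q = [[210,127],[127,83]]
F_399 mod 217 = Q^399[0][1] = 127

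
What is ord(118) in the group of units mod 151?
3

151 is prime, so ord(118) divides φ(151) = 150.
Divisors of 150: 1, 2, 3, 5, 6, 10, 15, 25, 30, 50, 75, 150.
Repeated squaring: 118^1 ≡ 118, 118^2 ≡ 32, 118^4 ≡ 118, 118^8 ≡ 32, 118^16 ≡ 118, 118^32 ≡ 32, 118^64 ≡ 118, 118^128 ≡ 32 (mod 151).
Test 118^d mod 151 for each divisor d in increasing order:
118^1 ≡ 118
118^2 ≡ 32
118^3 = 118^2·118^1 ≡ 1  ← first divisor giving 1
The order is 3.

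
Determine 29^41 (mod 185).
14

Repeated squaring. Binary of 41 = 101001.
29^1 ≡ 29 (mod 185); 29^2 ≡ 101 (mod 185); 29^4 ≡ 26 (mod 185); 29^8 ≡ 121 (mod 185); 29^16 ≡ 26 (mod 185); 29^32 ≡ 121 (mod 185)
29^41 = 29^1 × 29^8 × 29^32 ≡ 14 (mod 185)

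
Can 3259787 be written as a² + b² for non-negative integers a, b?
Not possible

Factorization: 3259787 = 41 × 43^3
By Fermat: n is sum of two squares iff every prime p ≡ 3 (mod 4) appears to even power.
Prime(s) ≡ 3 (mod 4) with odd exponent: [(43, 3)]
Therefore 3259787 cannot be expressed as a² + b².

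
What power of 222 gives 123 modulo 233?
150

Baby-step giant-step with step n = ⌈√233⌉ = 16.
Baby steps 222^j mod 233 (j:value) for j=0..15: 0:1, 1:222, 2:121, 3:67, 4:195, 5:185, 6:62, 7:17, 8:46, 9:193, 10:207, 11:53, 12:116, 13:122, 14:56, 15:83.
Giant-step multiplier: 222^(-16) ≡ 222^(232-16) = 222^216 ≡ 184 (mod 233).
Giant steps γ_i = 123·184^i mod 233: γ_0=123, γ_1=31, γ_2=112, γ_3=104, γ_4=30, γ_5=161, γ_6=33, γ_7=14, γ_8=13, γ_9=62 (in table at j=6).
x = i·n + j = 9·16 + 6 = 150.
Check: 222^150 ≡ 123 (mod 233).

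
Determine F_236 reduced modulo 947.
148

Matrix identity: Q^n = [[F_(n+1), F_n], [F_n, F_(n-1)]] with Q = [[1,1],[1,0]].
n = 236 = 11101100₂. Square-and-multiply, entries mod 947:
Q^1 = [[1,1],[1,0]]
Q^3 = (Q^1)²·Q = [[3,2],[2,1]]
Q^7 = (Q^3)²·Q = [[21,13],[13,8]]
Q^14 = (Q^7)² = [[610,377],[377,233]]
Q^29 = (Q^14)²·Q = [[574,8],[8,566]]
Q^59 = (Q^29)²·Q = [[581,931],[931,597]]
Q^118 = (Q^59)² = [[685,92],[92,593]]
Q^236 = (Q^118)² = [[401,148],[148,253]]
F_236 mod 947 = Q^236[0][1] = 148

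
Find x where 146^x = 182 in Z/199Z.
138

Baby-step giant-step with step n = ⌈√199⌉ = 15.
Baby steps 146^j mod 199 (j:value) for j=0..14: 0:1, 1:146, 2:23, 3:174, 4:131, 5:22, 6:28, 7:108, 8:47, 9:96, 10:86, 11:19, 12:187, 13:39, 14:122.
Giant-step multiplier: 146^(-15) ≡ 146^(198-15) = 146^183 ≡ 67 (mod 199).
Giant steps γ_i = 182·67^i mod 199: γ_0=182, γ_1=55, γ_2=103, γ_3=135, γ_4=90, γ_5=60, γ_6=40, γ_7=93, γ_8=62, γ_9=174 (in table at j=3).
x = i·n + j = 9·15 + 3 = 138.
Check: 146^138 ≡ 182 (mod 199).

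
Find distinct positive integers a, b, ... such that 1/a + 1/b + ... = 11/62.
1/6 + 1/93

Greedy algorithm:
11/62: ceiling(62/11) = 6, use 1/6
1/93: ceiling(93/1) = 93, use 1/93
Result: 11/62 = 1/6 + 1/93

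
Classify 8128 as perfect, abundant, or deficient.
perfect

Proper divisors of 8128: sum = 1 + 2 + 4 + 8 + 16 + 32 + 64 + 127 + 254 + 508 + 1016 + 2032 + 4064 = 8128
Since 8128 = 8128, 8128 is perfect.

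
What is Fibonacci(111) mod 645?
19

Matrix identity: Q^n = [[F_(n+1), F_n], [F_n, F_(n-1)]] with Q = [[1,1],[1,0]].
n = 111 = 1101111₂. Square-and-multiply, entries mod 645:
Q^1 = [[1,1],[1,0]]
Q^3 = (Q^1)²·Q = [[3,2],[2,1]]
Q^6 = (Q^3)² = [[13,8],[8,5]]
Q^13 = (Q^6)²·Q = [[377,233],[233,144]]
Q^27 = (Q^13)²·Q = [[471,338],[338,133]]
Q^55 = (Q^27)²·Q = [[372,40],[40,332]]
Q^111 = (Q^55)²·Q = [[444,19],[19,425]]
F_111 mod 645 = Q^111[0][1] = 19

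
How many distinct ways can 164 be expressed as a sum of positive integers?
156919475295

p(n) counts ways to write n as a sum of positive integers (order ignored).
Euler's pentagonal recurrence: p(k) = p(k-1) + p(k-2) - p(k-5) - p(k-7) + p(k-12) + p(k-15) - ... (offsets j(3j∓1)/2, signs ++--, p(0)=1, p(<0)=0).
DP table for k = 0..163: p(0)=1, p(1)=1, p(2)=2, p(3)=3, p(4)=5, p(5)=7, p(6)=11, p(7)=15, p(8)=22, p(9)=30, p(10)=42, p(11)=56, p(12)=77, p(13)=101, p(14)=135, p(15)=176, p(16)=231, p(17)=297, p(18)=385, p(19)=490, p(20)=627, p(21)=792, p(22)=1002, p(23)=1255, p(24)=1575, p(25)=1958, p(26)=2436, p(27)=3010, p(28)=3718, p(29)=4565, p(30)=5604, p(31)=6842, p(32)=8349, p(33)=10143, p(34)=12310, p(35)=14883, p(36)=17977, p(37)=21637, p(38)=26015, p(39)=31185, p(40)=37338, p(41)=44583, p(42)=53174, p(43)=63261, p(44)=75175, p(45)=89134, p(46)=105558, p(47)=124754, p(48)=147273, p(49)=173525, p(50)=204226, p(51)=239943, p(52)=281589, p(53)=329931, p(54)=386155, p(55)=451276, p(56)=526823, p(57)=614154, p(58)=715220, p(59)=831820, p(60)=966467, p(61)=1121505, p(62)=1300156, p(63)=1505499, p(64)=1741630, p(65)=2012558, p(66)=2323520, p(67)=2679689, p(68)=3087735, p(69)=3554345, p(70)=4087968, p(71)=4697205, p(72)=5392783, p(73)=6185689, p(74)=7089500, p(75)=8118264, p(76)=9289091, p(77)=10619863, p(78)=12132164, p(79)=13848650, p(80)=15796476, p(81)=18004327, p(82)=20506255, p(83)=23338469, p(84)=26543660, p(85)=30167357, p(86)=34262962, p(87)=38887673, p(88)=44108109, p(89)=49995925, p(90)=56634173, p(91)=64112359, p(92)=72533807, p(93)=82010177, p(94)=92669720, p(95)=104651419, p(96)=118114304, p(97)=133230930, p(98)=150198136, p(99)=169229875, p(100)=190569292, p(101)=214481126, p(102)=241265379, p(103)=271248950, p(104)=304801365, p(105)=342325709, p(106)=384276336, p(107)=431149389, p(108)=483502844, p(109)=541946240, p(110)=607163746, p(111)=679903203, p(112)=761002156, p(113)=851376628, p(114)=952050665, p(115)=1064144451, p(116)=1188908248, p(117)=1327710076, p(118)=1482074143, p(119)=1653668665, p(120)=1844349560, p(121)=2056148051, p(122)=2291320912, p(123)=2552338241, p(124)=2841940500, p(125)=3163127352, p(126)=3519222692, p(127)=3913864295, p(128)=4351078600, p(129)=4835271870, p(130)=5371315400, p(131)=5964539504, p(132)=6620830889, p(133)=7346629512, p(134)=8149040695, p(135)=9035836076, p(136)=10015581680, p(137)=11097645016, p(138)=12292341831, p(139)=13610949895, p(140)=15065878135, p(141)=16670689208, p(142)=18440293320, p(143)=20390982757, p(144)=22540654445, p(145)=24908858009, p(146)=27517052599, p(147)=30388671978, p(148)=33549419497, p(149)=37027355200, p(150)=40853235313, p(151)=45060624582, p(152)=49686288421, p(153)=54770336324, p(154)=60356673280, p(155)=66493182097, p(156)=73232243759, p(157)=80630964769, p(158)=88751778802, p(159)=97662728555, p(160)=107438159466, p(161)=118159068427, p(162)=129913904637, p(163)=142798995930.
Final step: p(164) = p(163) + p(162) - p(159) - p(157) + p(152) + p(149) - p(142) - p(138) + p(129) + p(124) - p(113) - p(107) + p(94) + p(87) - p(72) - p(64) + p(47) + p(38) - p(19) - p(9)
= 142798995930 + 129913904637 - 97662728555 - 80630964769 + 49686288421 + 37027355200 - 18440293320 - 12292341831 + 4835271870 + 2841940500 - 851376628 - 431149389 + 92669720 + 38887673 - 5392783 - 1741630 + 124754 + 26015 - 490 - 30
= 156919475295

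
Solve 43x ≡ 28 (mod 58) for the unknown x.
x ≡ 2 (mod 58)

gcd(43, 58) = 1, which divides 28, so solutions exist.
Find 43^(-1) mod 58 by the extended Euclidean algorithm:
58 = 1 × 43 + 15  ⟹  15 = (1)·58 + (-1)·43
43 = 2 × 15 + 13  ⟹  13 = (-2)·58 + (3)·43
15 = 1 × 13 + 2  ⟹  2 = (3)·58 + (-4)·43
13 = 6 × 2 + 1  ⟹  1 = (-20)·58 + (27)·43
So (27)·43 ≡ 1 (mod 58), i.e. 43^(-1) ≡ 27 (mod 58).
x ≡ 27 × 28 = 756 ≡ 2 (mod 58).
Check: 43 × 2 = 86 ≡ 28 (mod 58).
Unique solution: x ≡ 2 (mod 58)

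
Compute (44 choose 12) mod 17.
0

Using Lucas' theorem:
Write n=44 and k=12 in base 17:
n in base 17: [2, 10]
k in base 17: [0, 12]
C(44,12) mod 17 = ∏ C(n_i, k_i) mod 17
Digit binomials (mod 17): C(2,0) = 1; C(10,12) = 0 (k_i > n_i)
Product: 1 × 0 = 0 ≡ 0 (mod 17)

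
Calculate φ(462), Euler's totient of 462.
120

462 = 2 × 3 × 7 × 11
φ(n) = n × ∏(1 - 1/p) for each prime p dividing n
φ(462) = 462 × (1 - 1/2) × (1 - 1/3) × (1 - 1/7) × (1 - 1/11) = 120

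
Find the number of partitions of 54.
386155

p(n) counts ways to write n as a sum of positive integers (order ignored).
Euler's pentagonal recurrence: p(k) = p(k-1) + p(k-2) - p(k-5) - p(k-7) + p(k-12) + p(k-15) - ... (offsets j(3j∓1)/2, signs ++--, p(0)=1, p(<0)=0).
DP table for k = 0..53: p(0)=1, p(1)=1, p(2)=2, p(3)=3, p(4)=5, p(5)=7, p(6)=11, p(7)=15, p(8)=22, p(9)=30, p(10)=42, p(11)=56, p(12)=77, p(13)=101, p(14)=135, p(15)=176, p(16)=231, p(17)=297, p(18)=385, p(19)=490, p(20)=627, p(21)=792, p(22)=1002, p(23)=1255, p(24)=1575, p(25)=1958, p(26)=2436, p(27)=3010, p(28)=3718, p(29)=4565, p(30)=5604, p(31)=6842, p(32)=8349, p(33)=10143, p(34)=12310, p(35)=14883, p(36)=17977, p(37)=21637, p(38)=26015, p(39)=31185, p(40)=37338, p(41)=44583, p(42)=53174, p(43)=63261, p(44)=75175, p(45)=89134, p(46)=105558, p(47)=124754, p(48)=147273, p(49)=173525, p(50)=204226, p(51)=239943, p(52)=281589, p(53)=329931.
Final step: p(54) = p(53) + p(52) - p(49) - p(47) + p(42) + p(39) - p(32) - p(28) + p(19) + p(14) - p(3)
= 329931 + 281589 - 173525 - 124754 + 53174 + 31185 - 8349 - 3718 + 490 + 135 - 3
= 386155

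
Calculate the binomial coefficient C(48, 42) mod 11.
0

Using Lucas' theorem:
Write n=48 and k=42 in base 11:
n in base 11: [4, 4]
k in base 11: [3, 9]
C(48,42) mod 11 = ∏ C(n_i, k_i) mod 11
Digit binomials (mod 11): C(4,3) = 4; C(4,9) = 0 (k_i > n_i)
Product: 4 × 0 = 0 ≡ 0 (mod 11)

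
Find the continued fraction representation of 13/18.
[0; 1, 2, 1, 1, 2]

Euclidean algorithm steps:
13 = 0 × 18 + 13
18 = 1 × 13 + 5
13 = 2 × 5 + 3
5 = 1 × 3 + 2
3 = 1 × 2 + 1
2 = 2 × 1 + 0
Continued fraction: [0; 1, 2, 1, 1, 2]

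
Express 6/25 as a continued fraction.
[0; 4, 6]

Euclidean algorithm steps:
6 = 0 × 25 + 6
25 = 4 × 6 + 1
6 = 6 × 1 + 0
Continued fraction: [0; 4, 6]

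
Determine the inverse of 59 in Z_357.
236

gcd(59, 357) = 1, so the inverse exists.
Extended Euclidean algorithm on (357, 59):
357 = 6 × 59 + 3  ⟹  3 = (1)·357 + (-6)·59
59 = 19 × 3 + 2  ⟹  2 = (-19)·357 + (115)·59
3 = 1 × 2 + 1  ⟹  1 = (20)·357 + (-121)·59
So (-121)·59 ≡ 1 (mod 357), i.e. 59^(-1) ≡ -121 ≡ 236 (mod 357).
Check: 59 × 236 = 13924 ≡ 1 (mod 357)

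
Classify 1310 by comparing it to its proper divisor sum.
deficient

Proper divisors of 1310: sum = 1 + 2 + 5 + 10 + 131 + 262 + 655 = 1066
Since 1066 < 1310, 1310 is deficient.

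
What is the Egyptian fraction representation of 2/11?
1/6 + 1/66

Greedy algorithm:
2/11: ceiling(11/2) = 6, use 1/6
1/66: ceiling(66/1) = 66, use 1/66
Result: 2/11 = 1/6 + 1/66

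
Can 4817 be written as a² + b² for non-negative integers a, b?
41² + 56² (a=41, b=56)

Factorization: 4817 = 4817
By Fermat: n is sum of two squares iff every prime p ≡ 3 (mod 4) appears to even power.
All primes ≡ 3 (mod 4) appear to even power.
Search a = 0, 1, 2, … for 4817 - a² a perfect square: first hit at a = 41: 4817 - 1681 = 3136 = 56².
4817 = 41² + 56² = 1681 + 3136 ✓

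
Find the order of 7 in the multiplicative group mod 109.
27

109 is prime, so ord(7) divides φ(109) = 108.
Divisors of 108: 1, 2, 3, 4, 6, 9, 12, 18, 27, 36, 54, 108.
Repeated squaring: 7^1 ≡ 7, 7^2 ≡ 49, 7^4 ≡ 3, 7^8 ≡ 9, 7^16 ≡ 81, 7^32 ≡ 21, 7^64 ≡ 5 (mod 109).
Test 7^d mod 109 for each divisor d in increasing order:
7^1 ≡ 7
7^2 ≡ 49
7^3 = 7^2·7^1 ≡ 16
7^4 ≡ 3
7^6 = 7^4·7^2 ≡ 38
7^9 = 7^8·7^1 ≡ 63
7^12 = 7^8·7^4 ≡ 27
7^18 = 7^16·7^2 ≡ 45
7^27 = 7^16·7^8·7^2·7^1 ≡ 1  ← first divisor giving 1
The order is 27.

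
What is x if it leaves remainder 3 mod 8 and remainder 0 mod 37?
259

Using Chinese Remainder Theorem:
M = 8 × 37 = 296
M1 = 37, M2 = 8
y1 = 37^(-1) mod 8 = 5
y2 = 8^(-1) mod 37 = 14
x = (3×37×5 + 0×8×14) mod 296 = 259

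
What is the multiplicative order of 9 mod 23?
11

23 is prime, so ord(9) divides φ(23) = 22.
Divisors of 22: 1, 2, 11, 22.
Repeated squaring: 9^1 ≡ 9, 9^2 ≡ 12, 9^4 ≡ 6, 9^8 ≡ 13, 9^16 ≡ 8 (mod 23).
Test 9^d mod 23 for each divisor d in increasing order:
9^1 ≡ 9
9^2 ≡ 12
9^11 = 9^8·9^2·9^1 ≡ 1  ← first divisor giving 1
The order is 11.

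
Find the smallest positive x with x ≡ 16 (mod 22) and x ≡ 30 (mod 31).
588

Using Chinese Remainder Theorem:
M = 22 × 31 = 682
M1 = 31, M2 = 22
y1 = 31^(-1) mod 22 = 5
y2 = 22^(-1) mod 31 = 24
x = (16×31×5 + 30×22×24) mod 682 = 588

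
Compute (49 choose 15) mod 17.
1

Using Lucas' theorem:
Write n=49 and k=15 in base 17:
n in base 17: [2, 15]
k in base 17: [0, 15]
C(49,15) mod 17 = ∏ C(n_i, k_i) mod 17
Digit binomials (mod 17): C(2,0) = 1; C(15,15) = 1
Product: 1 × 1 = 1 ≡ 1 (mod 17)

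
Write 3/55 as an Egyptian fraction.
1/19 + 1/523 + 1/546535

Greedy algorithm:
3/55: ceiling(55/3) = 19, use 1/19
2/1045: ceiling(1045/2) = 523, use 1/523
1/546535: ceiling(546535/1) = 546535, use 1/546535
Result: 3/55 = 1/19 + 1/523 + 1/546535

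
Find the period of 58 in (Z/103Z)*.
51

103 is prime, so ord(58) divides φ(103) = 102.
Divisors of 102: 1, 2, 3, 6, 17, 34, 51, 102.
Repeated squaring: 58^1 ≡ 58, 58^2 ≡ 68, 58^4 ≡ 92, 58^8 ≡ 18, 58^16 ≡ 15, 58^32 ≡ 19, 58^64 ≡ 52 (mod 103).
Test 58^d mod 103 for each divisor d in increasing order:
58^1 ≡ 58
58^2 ≡ 68
58^3 = 58^2·58^1 ≡ 30
58^6 = 58^4·58^2 ≡ 76
58^17 = 58^16·58^1 ≡ 46
58^34 = 58^32·58^2 ≡ 56
58^51 = 58^32·58^16·58^2·58^1 ≡ 1  ← first divisor giving 1
The order is 51.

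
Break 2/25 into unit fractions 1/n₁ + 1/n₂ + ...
1/13 + 1/325

Greedy algorithm:
2/25: ceiling(25/2) = 13, use 1/13
1/325: ceiling(325/1) = 325, use 1/325
Result: 2/25 = 1/13 + 1/325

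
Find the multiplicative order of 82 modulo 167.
166

167 is prime, so ord(82) divides φ(167) = 166.
Divisors of 166: 1, 2, 83, 166.
Repeated squaring: 82^1 ≡ 82, 82^2 ≡ 44, 82^4 ≡ 99, 82^8 ≡ 115, 82^16 ≡ 32, 82^32 ≡ 22, 82^64 ≡ 150, 82^128 ≡ 122 (mod 167).
Test 82^d mod 167 for each divisor d in increasing order:
82^1 ≡ 82
82^2 ≡ 44
82^83 = 82^64·82^16·82^2·82^1 ≡ 166
82^166 = 82^128·82^32·82^4·82^2 ≡ 1  ← first divisor giving 1
The order is 166.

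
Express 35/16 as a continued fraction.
[2; 5, 3]

Euclidean algorithm steps:
35 = 2 × 16 + 3
16 = 5 × 3 + 1
3 = 3 × 1 + 0
Continued fraction: [2; 5, 3]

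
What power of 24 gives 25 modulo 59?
44

Baby-step giant-step with step n = ⌈√59⌉ = 8.
Baby steps 24^j mod 59 (j:value) for j=0..7: 0:1, 1:24, 2:45, 3:18, 4:19, 5:43, 6:29, 7:47.
Giant-step multiplier: 24^(-8) ≡ 24^(58-8) = 24^50 ≡ 17 (mod 59).
Giant steps γ_i = 25·17^i mod 59: γ_0=25, γ_1=12, γ_2=27, γ_3=46, γ_4=15, γ_5=19 (in table at j=4).
x = i·n + j = 5·8 + 4 = 44.
Check: 24^44 ≡ 25 (mod 59).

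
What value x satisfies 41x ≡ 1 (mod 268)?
85

gcd(41, 268) = 1, so the inverse exists.
Extended Euclidean algorithm on (268, 41):
268 = 6 × 41 + 22  ⟹  22 = (1)·268 + (-6)·41
41 = 1 × 22 + 19  ⟹  19 = (-1)·268 + (7)·41
22 = 1 × 19 + 3  ⟹  3 = (2)·268 + (-13)·41
19 = 6 × 3 + 1  ⟹  1 = (-13)·268 + (85)·41
So (85)·41 ≡ 1 (mod 268), i.e. 41^(-1) ≡ 85 (mod 268).
Check: 41 × 85 = 3485 ≡ 1 (mod 268)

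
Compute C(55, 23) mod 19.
10

Using Lucas' theorem:
Write n=55 and k=23 in base 19:
n in base 19: [2, 17]
k in base 19: [1, 4]
C(55,23) mod 19 = ∏ C(n_i, k_i) mod 19
Digit binomials (mod 19): C(2,1) = 2; C(17,4) = 2380 ≡ 5
Product: 2 × 5 = 10 ≡ 10 (mod 19)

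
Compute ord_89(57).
22

89 is prime, so ord(57) divides φ(89) = 88.
Divisors of 88: 1, 2, 4, 8, 11, 22, 44, 88.
Repeated squaring: 57^1 ≡ 57, 57^2 ≡ 45, 57^4 ≡ 67, 57^8 ≡ 39, 57^16 ≡ 8, 57^32 ≡ 64, 57^64 ≡ 2 (mod 89).
Test 57^d mod 89 for each divisor d in increasing order:
57^1 ≡ 57
57^2 ≡ 45
57^4 ≡ 67
57^8 ≡ 39
57^11 = 57^8·57^2·57^1 ≡ 88
57^22 = 57^16·57^4·57^2 ≡ 1  ← first divisor giving 1
The order is 22.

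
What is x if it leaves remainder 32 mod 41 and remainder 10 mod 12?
442

Using Chinese Remainder Theorem:
M = 41 × 12 = 492
M1 = 12, M2 = 41
y1 = 12^(-1) mod 41 = 24
y2 = 41^(-1) mod 12 = 5
x = (32×12×24 + 10×41×5) mod 492 = 442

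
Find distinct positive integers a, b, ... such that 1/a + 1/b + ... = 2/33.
1/17 + 1/561

Greedy algorithm:
2/33: ceiling(33/2) = 17, use 1/17
1/561: ceiling(561/1) = 561, use 1/561
Result: 2/33 = 1/17 + 1/561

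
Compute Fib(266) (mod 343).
279

Matrix identity: Q^n = [[F_(n+1), F_n], [F_n, F_(n-1)]] with Q = [[1,1],[1,0]].
n = 266 = 100001010₂. Square-and-multiply, entries mod 343:
Q^1 = [[1,1],[1,0]]
Q^2 = (Q^1)² = [[2,1],[1,1]]
Q^4 = (Q^2)² = [[5,3],[3,2]]
Q^8 = (Q^4)² = [[34,21],[21,13]]
Q^16 = (Q^8)² = [[225,301],[301,267]]
Q^33 = (Q^16)²·Q = [[169,253],[253,259]]
Q^66 = (Q^33)² = [[303,239],[239,64]]
Q^133 = (Q^66)²·Q = [[316,68],[68,248]]
Q^266 = (Q^133)² = [[208,279],[279,272]]
F_266 mod 343 = Q^266[0][1] = 279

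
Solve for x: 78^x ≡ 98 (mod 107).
11

Baby-step giant-step with step n = ⌈√107⌉ = 11.
Baby steps 78^j mod 107 (j:value) for j=0..10: 0:1, 1:78, 2:92, 3:7, 4:11, 5:2, 6:49, 7:77, 8:14, 9:22, 10:4.
Giant-step multiplier: 78^(-11) ≡ 78^(106-11) = 78^95 ≡ 95 (mod 107).
Giant steps γ_i = 98·95^i mod 107: γ_0=98, γ_1=1 (in table at j=0).
x = i·n + j = 1·11 + 0 = 11.
Check: 78^11 ≡ 98 (mod 107).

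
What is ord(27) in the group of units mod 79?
26

79 is prime, so ord(27) divides φ(79) = 78.
Divisors of 78: 1, 2, 3, 6, 13, 26, 39, 78.
Repeated squaring: 27^1 ≡ 27, 27^2 ≡ 18, 27^4 ≡ 8, 27^8 ≡ 64, 27^16 ≡ 67, 27^32 ≡ 65, 27^64 ≡ 38 (mod 79).
Test 27^d mod 79 for each divisor d in increasing order:
27^1 ≡ 27
27^2 ≡ 18
27^3 = 27^2·27^1 ≡ 12
27^6 = 27^4·27^2 ≡ 65
27^13 = 27^8·27^4·27^1 ≡ 78
27^26 = 27^16·27^8·27^2 ≡ 1  ← first divisor giving 1
The order is 26.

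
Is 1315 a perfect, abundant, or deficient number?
deficient

Proper divisors of 1315: sum = 1 + 5 + 263 = 269
Since 269 < 1315, 1315 is deficient.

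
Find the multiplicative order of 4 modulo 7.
3

7 is prime, so ord(4) divides φ(7) = 6.
Divisors of 6: 1, 2, 3, 6.
Repeated squaring: 4^1 ≡ 4, 4^2 ≡ 2, 4^4 ≡ 4 (mod 7).
Test 4^d mod 7 for each divisor d in increasing order:
4^1 ≡ 4
4^2 ≡ 2
4^3 = 4^2·4^1 ≡ 1  ← first divisor giving 1
The order is 3.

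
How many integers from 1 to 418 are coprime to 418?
180

418 = 2 × 11 × 19
φ(n) = n × ∏(1 - 1/p) for each prime p dividing n
φ(418) = 418 × (1 - 1/2) × (1 - 1/11) × (1 - 1/19) = 180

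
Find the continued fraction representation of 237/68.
[3; 2, 16, 2]

Euclidean algorithm steps:
237 = 3 × 68 + 33
68 = 2 × 33 + 2
33 = 16 × 2 + 1
2 = 2 × 1 + 0
Continued fraction: [3; 2, 16, 2]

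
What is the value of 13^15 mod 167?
161

Repeated squaring. Binary of 15 = 1111.
13^1 ≡ 13 (mod 167); 13^2 ≡ 2 (mod 167); 13^4 ≡ 4 (mod 167); 13^8 ≡ 16 (mod 167)
13^15 = 13^1 × 13^2 × 13^4 × 13^8 ≡ 161 (mod 167)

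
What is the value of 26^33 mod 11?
9

Repeated squaring. Binary of 33 = 100001.
26^1 ≡ 4 (mod 11); 26^2 ≡ 5 (mod 11); 26^4 ≡ 3 (mod 11); 26^8 ≡ 9 (mod 11); 26^16 ≡ 4 (mod 11); 26^32 ≡ 5 (mod 11)
26^33 = 26^1 × 26^32 ≡ 9 (mod 11)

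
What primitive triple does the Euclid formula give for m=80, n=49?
(3999, 7840, 8801)

Euclid's formula: a = m² - n², b = 2mn, c = m² + n²
m = 80, n = 49
a = 80² - 49² = 6400 - 2401 = 3999
b = 2 × 80 × 49 = 7840
c = 80² + 49² = 6400 + 2401 = 8801
Verification: 3999² + 7840² = 15992001 + 61465600 = 77457601 = 8801² ✓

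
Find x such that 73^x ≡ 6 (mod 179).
95

Baby-step giant-step with step n = ⌈√179⌉ = 14.
Baby steps 73^j mod 179 (j:value) for j=0..13: 0:1, 1:73, 2:138, 3:50, 4:70, 5:98, 6:173, 7:99, 8:67, 9:58, 10:117, 11:128, 12:36, 13:122.
Giant-step multiplier: 73^(-14) ≡ 73^(178-14) = 73^164 ≡ 61 (mod 179).
Giant steps γ_i = 6·61^i mod 179: γ_0=6, γ_1=8, γ_2=130, γ_3=54, γ_4=72, γ_5=96, γ_6=128 (in table at j=11).
x = i·n + j = 6·14 + 11 = 95.
Check: 73^95 ≡ 6 (mod 179).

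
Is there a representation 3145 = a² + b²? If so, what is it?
3² + 56² (a=3, b=56)

Factorization: 3145 = 5 × 17 × 37
By Fermat: n is sum of two squares iff every prime p ≡ 3 (mod 4) appears to even power.
All primes ≡ 3 (mod 4) appear to even power.
Search a = 0, 1, 2, … for 3145 - a² a perfect square: first hit at a = 3: 3145 - 9 = 3136 = 56².
3145 = 3² + 56² = 9 + 3136 ✓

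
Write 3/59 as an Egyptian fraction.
1/20 + 1/1180

Greedy algorithm:
3/59: ceiling(59/3) = 20, use 1/20
1/1180: ceiling(1180/1) = 1180, use 1/1180
Result: 3/59 = 1/20 + 1/1180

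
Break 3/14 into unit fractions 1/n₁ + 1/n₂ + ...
1/5 + 1/70

Greedy algorithm:
3/14: ceiling(14/3) = 5, use 1/5
1/70: ceiling(70/1) = 70, use 1/70
Result: 3/14 = 1/5 + 1/70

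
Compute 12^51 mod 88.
56

Repeated squaring. Binary of 51 = 110011.
12^1 ≡ 12 (mod 88); 12^2 ≡ 56 (mod 88); 12^4 ≡ 56 (mod 88); 12^8 ≡ 56 (mod 88); 12^16 ≡ 56 (mod 88); 12^32 ≡ 56 (mod 88)
12^51 = 12^1 × 12^2 × 12^16 × 12^32 ≡ 56 (mod 88)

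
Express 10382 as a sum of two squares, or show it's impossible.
Not possible

Factorization: 10382 = 2 × 29 × 179
By Fermat: n is sum of two squares iff every prime p ≡ 3 (mod 4) appears to even power.
Prime(s) ≡ 3 (mod 4) with odd exponent: [(179, 1)]
Therefore 10382 cannot be expressed as a² + b².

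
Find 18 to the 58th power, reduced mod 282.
162

Repeated squaring. Binary of 58 = 111010.
18^1 ≡ 18 (mod 282); 18^2 ≡ 42 (mod 282); 18^4 ≡ 72 (mod 282); 18^8 ≡ 108 (mod 282); 18^16 ≡ 102 (mod 282); 18^32 ≡ 252 (mod 282)
18^58 = 18^2 × 18^8 × 18^16 × 18^32 ≡ 162 (mod 282)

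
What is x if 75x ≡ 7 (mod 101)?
x ≡ 58 (mod 101)

gcd(75, 101) = 1, which divides 7, so solutions exist.
Find 75^(-1) mod 101 by the extended Euclidean algorithm:
101 = 1 × 75 + 26  ⟹  26 = (1)·101 + (-1)·75
75 = 2 × 26 + 23  ⟹  23 = (-2)·101 + (3)·75
26 = 1 × 23 + 3  ⟹  3 = (3)·101 + (-4)·75
23 = 7 × 3 + 2  ⟹  2 = (-23)·101 + (31)·75
3 = 1 × 2 + 1  ⟹  1 = (26)·101 + (-35)·75
So (-35)·75 ≡ 1 (mod 101), i.e. 75^(-1) ≡ -35 ≡ 66 (mod 101).
x ≡ 66 × 7 = 462 ≡ 58 (mod 101).
Check: 75 × 58 = 4350 ≡ 7 (mod 101).
Unique solution: x ≡ 58 (mod 101)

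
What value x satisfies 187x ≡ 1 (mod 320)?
243

gcd(187, 320) = 1, so the inverse exists.
Extended Euclidean algorithm on (320, 187):
320 = 1 × 187 + 133  ⟹  133 = (1)·320 + (-1)·187
187 = 1 × 133 + 54  ⟹  54 = (-1)·320 + (2)·187
133 = 2 × 54 + 25  ⟹  25 = (3)·320 + (-5)·187
54 = 2 × 25 + 4  ⟹  4 = (-7)·320 + (12)·187
25 = 6 × 4 + 1  ⟹  1 = (45)·320 + (-77)·187
So (-77)·187 ≡ 1 (mod 320), i.e. 187^(-1) ≡ -77 ≡ 243 (mod 320).
Check: 187 × 243 = 45441 ≡ 1 (mod 320)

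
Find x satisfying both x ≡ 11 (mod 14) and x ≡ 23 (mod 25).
123

Using Chinese Remainder Theorem:
M = 14 × 25 = 350
M1 = 25, M2 = 14
y1 = 25^(-1) mod 14 = 9
y2 = 14^(-1) mod 25 = 9
x = (11×25×9 + 23×14×9) mod 350 = 123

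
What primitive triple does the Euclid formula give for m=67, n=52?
(1785, 6968, 7193)

Euclid's formula: a = m² - n², b = 2mn, c = m² + n²
m = 67, n = 52
a = 67² - 52² = 4489 - 2704 = 1785
b = 2 × 67 × 52 = 6968
c = 67² + 52² = 4489 + 2704 = 7193
Verification: 1785² + 6968² = 3186225 + 48553024 = 51739249 = 7193² ✓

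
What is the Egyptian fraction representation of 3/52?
1/18 + 1/468

Greedy algorithm:
3/52: ceiling(52/3) = 18, use 1/18
1/468: ceiling(468/1) = 468, use 1/468
Result: 3/52 = 1/18 + 1/468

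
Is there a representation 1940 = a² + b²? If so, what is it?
2² + 44² (a=2, b=44)

Factorization: 1940 = 2^2 × 5 × 97
By Fermat: n is sum of two squares iff every prime p ≡ 3 (mod 4) appears to even power.
All primes ≡ 3 (mod 4) appear to even power.
Search a = 0, 1, 2, … for 1940 - a² a perfect square: first hit at a = 2: 1940 - 4 = 1936 = 44².
1940 = 2² + 44² = 4 + 1936 ✓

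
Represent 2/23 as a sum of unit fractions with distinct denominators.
1/12 + 1/276

Greedy algorithm:
2/23: ceiling(23/2) = 12, use 1/12
1/276: ceiling(276/1) = 276, use 1/276
Result: 2/23 = 1/12 + 1/276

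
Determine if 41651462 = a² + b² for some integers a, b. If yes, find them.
Not possible

Factorization: 41651462 = 2 × 17 × 107^3
By Fermat: n is sum of two squares iff every prime p ≡ 3 (mod 4) appears to even power.
Prime(s) ≡ 3 (mod 4) with odd exponent: [(107, 3)]
Therefore 41651462 cannot be expressed as a² + b².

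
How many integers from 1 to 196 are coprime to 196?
84

196 = 2^2 × 7^2
φ(n) = n × ∏(1 - 1/p) for each prime p dividing n
φ(196) = 196 × (1 - 1/2) × (1 - 1/7) = 84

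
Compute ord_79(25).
39

79 is prime, so ord(25) divides φ(79) = 78.
Divisors of 78: 1, 2, 3, 6, 13, 26, 39, 78.
Repeated squaring: 25^1 ≡ 25, 25^2 ≡ 72, 25^4 ≡ 49, 25^8 ≡ 31, 25^16 ≡ 13, 25^32 ≡ 11, 25^64 ≡ 42 (mod 79).
Test 25^d mod 79 for each divisor d in increasing order:
25^1 ≡ 25
25^2 ≡ 72
25^3 = 25^2·25^1 ≡ 62
25^6 = 25^4·25^2 ≡ 52
25^13 = 25^8·25^4·25^1 ≡ 55
25^26 = 25^16·25^8·25^2 ≡ 23
25^39 = 25^32·25^4·25^2·25^1 ≡ 1  ← first divisor giving 1
The order is 39.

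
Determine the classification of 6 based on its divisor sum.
perfect

Proper divisors of 6: sum = 1 + 2 + 3 = 6
Since 6 = 6, 6 is perfect.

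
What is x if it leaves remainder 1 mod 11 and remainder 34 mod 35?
34

Using Chinese Remainder Theorem:
M = 11 × 35 = 385
M1 = 35, M2 = 11
y1 = 35^(-1) mod 11 = 6
y2 = 11^(-1) mod 35 = 16
x = (1×35×6 + 34×11×16) mod 385 = 34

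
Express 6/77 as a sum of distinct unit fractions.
1/13 + 1/1001

Greedy algorithm:
6/77: ceiling(77/6) = 13, use 1/13
1/1001: ceiling(1001/1) = 1001, use 1/1001
Result: 6/77 = 1/13 + 1/1001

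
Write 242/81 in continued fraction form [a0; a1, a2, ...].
[2; 1, 80]

Euclidean algorithm steps:
242 = 2 × 81 + 80
81 = 1 × 80 + 1
80 = 80 × 1 + 0
Continued fraction: [2; 1, 80]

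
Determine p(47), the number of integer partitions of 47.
124754

p(n) counts ways to write n as a sum of positive integers (order ignored).
Euler's pentagonal recurrence: p(k) = p(k-1) + p(k-2) - p(k-5) - p(k-7) + p(k-12) + p(k-15) - ... (offsets j(3j∓1)/2, signs ++--, p(0)=1, p(<0)=0).
DP table for k = 0..46: p(0)=1, p(1)=1, p(2)=2, p(3)=3, p(4)=5, p(5)=7, p(6)=11, p(7)=15, p(8)=22, p(9)=30, p(10)=42, p(11)=56, p(12)=77, p(13)=101, p(14)=135, p(15)=176, p(16)=231, p(17)=297, p(18)=385, p(19)=490, p(20)=627, p(21)=792, p(22)=1002, p(23)=1255, p(24)=1575, p(25)=1958, p(26)=2436, p(27)=3010, p(28)=3718, p(29)=4565, p(30)=5604, p(31)=6842, p(32)=8349, p(33)=10143, p(34)=12310, p(35)=14883, p(36)=17977, p(37)=21637, p(38)=26015, p(39)=31185, p(40)=37338, p(41)=44583, p(42)=53174, p(43)=63261, p(44)=75175, p(45)=89134, p(46)=105558.
Final step: p(47) = p(46) + p(45) - p(42) - p(40) + p(35) + p(32) - p(25) - p(21) + p(12) + p(7)
= 105558 + 89134 - 53174 - 37338 + 14883 + 8349 - 1958 - 792 + 77 + 15
= 124754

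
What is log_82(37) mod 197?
60

Baby-step giant-step with step n = ⌈√197⌉ = 15.
Baby steps 82^j mod 197 (j:value) for j=0..14: 0:1, 1:82, 2:26, 3:162, 4:85, 5:75, 6:43, 7:177, 8:133, 9:71, 10:109, 11:73, 12:76, 13:125, 14:6.
Giant-step multiplier: 82^(-15) ≡ 82^(196-15) = 82^181 ≡ 195 (mod 197).
Giant steps γ_i = 37·195^i mod 197: γ_0=37, γ_1=123, γ_2=148, γ_3=98, γ_4=1 (in table at j=0).
x = i·n + j = 4·15 + 0 = 60.
Check: 82^60 ≡ 37 (mod 197).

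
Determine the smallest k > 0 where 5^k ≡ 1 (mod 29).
14

29 is prime, so ord(5) divides φ(29) = 28.
Divisors of 28: 1, 2, 4, 7, 14, 28.
Repeated squaring: 5^1 ≡ 5, 5^2 ≡ 25, 5^4 ≡ 16, 5^8 ≡ 24, 5^16 ≡ 25 (mod 29).
Test 5^d mod 29 for each divisor d in increasing order:
5^1 ≡ 5
5^2 ≡ 25
5^4 ≡ 16
5^7 = 5^4·5^2·5^1 ≡ 28
5^14 = 5^8·5^4·5^2 ≡ 1  ← first divisor giving 1
The order is 14.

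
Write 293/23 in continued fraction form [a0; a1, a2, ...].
[12; 1, 2, 1, 5]

Euclidean algorithm steps:
293 = 12 × 23 + 17
23 = 1 × 17 + 6
17 = 2 × 6 + 5
6 = 1 × 5 + 1
5 = 5 × 1 + 0
Continued fraction: [12; 1, 2, 1, 5]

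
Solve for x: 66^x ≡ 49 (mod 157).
54

Baby-step giant-step with step n = ⌈√157⌉ = 13.
Baby steps 66^j mod 157 (j:value) for j=0..12: 0:1, 1:66, 2:117, 3:29, 4:30, 5:96, 6:56, 7:85, 8:115, 9:54, 10:110, 11:38, 12:153.
Giant-step multiplier: 66^(-13) ≡ 66^(156-13) = 66^143 ≡ 22 (mod 157).
Giant steps γ_i = 49·22^i mod 157: γ_0=49, γ_1=136, γ_2=9, γ_3=41, γ_4=117 (in table at j=2).
x = i·n + j = 4·13 + 2 = 54.
Check: 66^54 ≡ 49 (mod 157).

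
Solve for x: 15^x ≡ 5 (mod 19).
8

Baby-step giant-step with step n = ⌈√19⌉ = 5.
Baby steps 15^j mod 19 (j:value) for j=0..4: 0:1, 1:15, 2:16, 3:12, 4:9.
Giant-step multiplier: 15^(-5) ≡ 15^(18-5) = 15^13 ≡ 10 (mod 19).
Giant steps γ_i = 5·10^i mod 19: γ_0=5, γ_1=12 (in table at j=3).
x = i·n + j = 1·5 + 3 = 8.
Check: 15^8 ≡ 5 (mod 19).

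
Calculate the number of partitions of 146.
27517052599

p(n) counts ways to write n as a sum of positive integers (order ignored).
Euler's pentagonal recurrence: p(k) = p(k-1) + p(k-2) - p(k-5) - p(k-7) + p(k-12) + p(k-15) - ... (offsets j(3j∓1)/2, signs ++--, p(0)=1, p(<0)=0).
DP table for k = 0..145: p(0)=1, p(1)=1, p(2)=2, p(3)=3, p(4)=5, p(5)=7, p(6)=11, p(7)=15, p(8)=22, p(9)=30, p(10)=42, p(11)=56, p(12)=77, p(13)=101, p(14)=135, p(15)=176, p(16)=231, p(17)=297, p(18)=385, p(19)=490, p(20)=627, p(21)=792, p(22)=1002, p(23)=1255, p(24)=1575, p(25)=1958, p(26)=2436, p(27)=3010, p(28)=3718, p(29)=4565, p(30)=5604, p(31)=6842, p(32)=8349, p(33)=10143, p(34)=12310, p(35)=14883, p(36)=17977, p(37)=21637, p(38)=26015, p(39)=31185, p(40)=37338, p(41)=44583, p(42)=53174, p(43)=63261, p(44)=75175, p(45)=89134, p(46)=105558, p(47)=124754, p(48)=147273, p(49)=173525, p(50)=204226, p(51)=239943, p(52)=281589, p(53)=329931, p(54)=386155, p(55)=451276, p(56)=526823, p(57)=614154, p(58)=715220, p(59)=831820, p(60)=966467, p(61)=1121505, p(62)=1300156, p(63)=1505499, p(64)=1741630, p(65)=2012558, p(66)=2323520, p(67)=2679689, p(68)=3087735, p(69)=3554345, p(70)=4087968, p(71)=4697205, p(72)=5392783, p(73)=6185689, p(74)=7089500, p(75)=8118264, p(76)=9289091, p(77)=10619863, p(78)=12132164, p(79)=13848650, p(80)=15796476, p(81)=18004327, p(82)=20506255, p(83)=23338469, p(84)=26543660, p(85)=30167357, p(86)=34262962, p(87)=38887673, p(88)=44108109, p(89)=49995925, p(90)=56634173, p(91)=64112359, p(92)=72533807, p(93)=82010177, p(94)=92669720, p(95)=104651419, p(96)=118114304, p(97)=133230930, p(98)=150198136, p(99)=169229875, p(100)=190569292, p(101)=214481126, p(102)=241265379, p(103)=271248950, p(104)=304801365, p(105)=342325709, p(106)=384276336, p(107)=431149389, p(108)=483502844, p(109)=541946240, p(110)=607163746, p(111)=679903203, p(112)=761002156, p(113)=851376628, p(114)=952050665, p(115)=1064144451, p(116)=1188908248, p(117)=1327710076, p(118)=1482074143, p(119)=1653668665, p(120)=1844349560, p(121)=2056148051, p(122)=2291320912, p(123)=2552338241, p(124)=2841940500, p(125)=3163127352, p(126)=3519222692, p(127)=3913864295, p(128)=4351078600, p(129)=4835271870, p(130)=5371315400, p(131)=5964539504, p(132)=6620830889, p(133)=7346629512, p(134)=8149040695, p(135)=9035836076, p(136)=10015581680, p(137)=11097645016, p(138)=12292341831, p(139)=13610949895, p(140)=15065878135, p(141)=16670689208, p(142)=18440293320, p(143)=20390982757, p(144)=22540654445, p(145)=24908858009.
Final step: p(146) = p(145) + p(144) - p(141) - p(139) + p(134) + p(131) - p(124) - p(120) + p(111) + p(106) - p(95) - p(89) + p(76) + p(69) - p(54) - p(46) + p(29) + p(20) - p(1)
= 24908858009 + 22540654445 - 16670689208 - 13610949895 + 8149040695 + 5964539504 - 2841940500 - 1844349560 + 679903203 + 384276336 - 104651419 - 49995925 + 9289091 + 3554345 - 386155 - 105558 + 4565 + 627 - 1
= 27517052599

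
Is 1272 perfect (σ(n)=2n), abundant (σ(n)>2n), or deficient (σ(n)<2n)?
abundant

Proper divisors of 1272: sum = 1 + 2 + 3 + 4 + 6 + 8 + 12 + 24 + 53 + 106 + 159 + 212 + 318 + 424 + 636 = 1968
Since 1968 > 1272, 1272 is abundant.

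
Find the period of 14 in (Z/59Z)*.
58

59 is prime, so ord(14) divides φ(59) = 58.
Divisors of 58: 1, 2, 29, 58.
Repeated squaring: 14^1 ≡ 14, 14^2 ≡ 19, 14^4 ≡ 7, 14^8 ≡ 49, 14^16 ≡ 41, 14^32 ≡ 29 (mod 59).
Test 14^d mod 59 for each divisor d in increasing order:
14^1 ≡ 14
14^2 ≡ 19
14^29 = 14^16·14^8·14^4·14^1 ≡ 58
14^58 = 14^32·14^16·14^8·14^2 ≡ 1  ← first divisor giving 1
The order is 58.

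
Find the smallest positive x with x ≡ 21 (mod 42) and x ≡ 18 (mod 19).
189

Using Chinese Remainder Theorem:
M = 42 × 19 = 798
M1 = 19, M2 = 42
y1 = 19^(-1) mod 42 = 31
y2 = 42^(-1) mod 19 = 5
x = (21×19×31 + 18×42×5) mod 798 = 189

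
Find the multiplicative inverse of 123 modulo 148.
71

gcd(123, 148) = 1, so the inverse exists.
Extended Euclidean algorithm on (148, 123):
148 = 1 × 123 + 25  ⟹  25 = (1)·148 + (-1)·123
123 = 4 × 25 + 23  ⟹  23 = (-4)·148 + (5)·123
25 = 1 × 23 + 2  ⟹  2 = (5)·148 + (-6)·123
23 = 11 × 2 + 1  ⟹  1 = (-59)·148 + (71)·123
So (71)·123 ≡ 1 (mod 148), i.e. 123^(-1) ≡ 71 (mod 148).
Check: 123 × 71 = 8733 ≡ 1 (mod 148)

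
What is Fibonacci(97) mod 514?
403

Matrix identity: Q^n = [[F_(n+1), F_n], [F_n, F_(n-1)]] with Q = [[1,1],[1,0]].
n = 97 = 1100001₂. Square-and-multiply, entries mod 514:
Q^1 = [[1,1],[1,0]]
Q^3 = (Q^1)²·Q = [[3,2],[2,1]]
Q^6 = (Q^3)² = [[13,8],[8,5]]
Q^12 = (Q^6)² = [[233,144],[144,89]]
Q^24 = (Q^12)² = [[495,108],[108,387]]
Q^48 = (Q^24)² = [[203,166],[166,37]]
Q^97 = (Q^48)²·Q = [[151,403],[403,262]]
F_97 mod 514 = Q^97[0][1] = 403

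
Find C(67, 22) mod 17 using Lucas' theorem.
14

Using Lucas' theorem:
Write n=67 and k=22 in base 17:
n in base 17: [3, 16]
k in base 17: [1, 5]
C(67,22) mod 17 = ∏ C(n_i, k_i) mod 17
Digit binomials (mod 17): C(3,1) = 3; C(16,5) = 4368 ≡ 16
Product: 3 × 16 = 48 ≡ 14 (mod 17)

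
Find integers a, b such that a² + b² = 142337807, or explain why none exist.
Not possible

Factorization: 142337807 = 53 × 139^3
By Fermat: n is sum of two squares iff every prime p ≡ 3 (mod 4) appears to even power.
Prime(s) ≡ 3 (mod 4) with odd exponent: [(139, 3)]
Therefore 142337807 cannot be expressed as a² + b².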